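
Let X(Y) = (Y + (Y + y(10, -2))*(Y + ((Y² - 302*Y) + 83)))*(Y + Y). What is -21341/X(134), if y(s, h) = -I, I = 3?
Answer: 21341/782696948 ≈ 2.7266e-5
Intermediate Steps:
y(s, h) = -3 (y(s, h) = -1*3 = -3)
X(Y) = 2*Y*(Y + (-3 + Y)*(83 + Y² - 301*Y)) (X(Y) = (Y + (Y - 3)*(Y + ((Y² - 302*Y) + 83)))*(Y + Y) = (Y + (-3 + Y)*(Y + (83 + Y² - 302*Y)))*(2*Y) = (Y + (-3 + Y)*(83 + Y² - 301*Y))*(2*Y) = 2*Y*(Y + (-3 + Y)*(83 + Y² - 301*Y)))
-21341/X(134) = -21341*1/(268*(-249 + 134³ - 304*134² + 987*134)) = -21341*1/(268*(-249 + 2406104 - 304*17956 + 132258)) = -21341*1/(268*(-249 + 2406104 - 5458624 + 132258)) = -21341/(2*134*(-2920511)) = -21341/(-782696948) = -21341*(-1/782696948) = 21341/782696948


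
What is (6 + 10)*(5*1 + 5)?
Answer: 160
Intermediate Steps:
(6 + 10)*(5*1 + 5) = 16*(5 + 5) = 16*10 = 160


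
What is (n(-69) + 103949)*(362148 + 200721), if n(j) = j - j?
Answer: 58509669681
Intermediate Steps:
n(j) = 0
(n(-69) + 103949)*(362148 + 200721) = (0 + 103949)*(362148 + 200721) = 103949*562869 = 58509669681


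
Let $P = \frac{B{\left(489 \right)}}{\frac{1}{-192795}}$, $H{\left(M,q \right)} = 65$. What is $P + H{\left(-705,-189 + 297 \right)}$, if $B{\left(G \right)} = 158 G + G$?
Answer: $-14990003980$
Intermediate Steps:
$B{\left(G \right)} = 159 G$
$P = -14990004045$ ($P = \frac{159 \cdot 489}{\frac{1}{-192795}} = \frac{77751}{- \frac{1}{192795}} = 77751 \left(-192795\right) = -14990004045$)
$P + H{\left(-705,-189 + 297 \right)} = -14990004045 + 65 = -14990003980$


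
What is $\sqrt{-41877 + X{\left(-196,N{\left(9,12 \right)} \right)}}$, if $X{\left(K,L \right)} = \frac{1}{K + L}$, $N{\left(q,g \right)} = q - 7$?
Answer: $\frac{i \sqrt{1576082966}}{194} \approx 204.64 i$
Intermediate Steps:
$N{\left(q,g \right)} = -7 + q$ ($N{\left(q,g \right)} = q - 7 = -7 + q$)
$\sqrt{-41877 + X{\left(-196,N{\left(9,12 \right)} \right)}} = \sqrt{-41877 + \frac{1}{-196 + \left(-7 + 9\right)}} = \sqrt{-41877 + \frac{1}{-196 + 2}} = \sqrt{-41877 + \frac{1}{-194}} = \sqrt{-41877 - \frac{1}{194}} = \sqrt{- \frac{8124139}{194}} = \frac{i \sqrt{1576082966}}{194}$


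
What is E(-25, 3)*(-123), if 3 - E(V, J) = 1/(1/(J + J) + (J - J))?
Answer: 369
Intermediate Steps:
E(V, J) = 3 - 2*J (E(V, J) = 3 - 1/(1/(J + J) + (J - J)) = 3 - 1/(1/(2*J) + 0) = 3 - 1/(1/(2*J)) = 3 - 2*J)
E(-25, 3)*(-123) = (3 - 2*3)*(-123) = (3 - 6)*(-123) = -3*(-123) = 369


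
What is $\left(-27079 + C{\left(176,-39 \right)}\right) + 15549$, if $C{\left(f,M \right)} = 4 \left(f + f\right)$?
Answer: $-10122$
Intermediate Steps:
$C{\left(f,M \right)} = 8 f$ ($C{\left(f,M \right)} = 4 \cdot 2 f = 8 f$)
$\left(-27079 + C{\left(176,-39 \right)}\right) + 15549 = \left(-27079 + 8 \cdot 176\right) + 15549 = \left(-27079 + 1408\right) + 15549 = -25671 + 15549 = -10122$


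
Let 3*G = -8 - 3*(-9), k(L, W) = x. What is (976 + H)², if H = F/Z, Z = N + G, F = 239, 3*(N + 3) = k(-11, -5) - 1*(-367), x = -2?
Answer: 14942373121/15625 ≈ 9.5631e+5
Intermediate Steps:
k(L, W) = -2
N = 356/3 (N = -3 + (-2 - 1*(-367))/3 = -3 + (-2 + 367)/3 = -3 + (⅓)*365 = -3 + 365/3 = 356/3 ≈ 118.67)
G = 19/3 (G = (-8 - 3*(-9))/3 = (-8 + 27)/3 = (⅓)*19 = 19/3 ≈ 6.3333)
Z = 125 (Z = 356/3 + 19/3 = 125)
H = 239/125 ≈ 1.9120
(976 + H)² = (976 + 239/125)² = (122239/125)² = 14942373121/15625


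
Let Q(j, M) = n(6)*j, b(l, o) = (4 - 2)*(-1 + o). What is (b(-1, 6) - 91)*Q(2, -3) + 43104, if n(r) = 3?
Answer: 42618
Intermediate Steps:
b(l, o) = -2 + 2*o (b(l, o) = 2*(-1 + o) = -2 + 2*o)
Q(j, M) = 3*j
(b(-1, 6) - 91)*Q(2, -3) + 43104 = ((-2 + 2*6) - 91)*(3*2) + 43104 = ((-2 + 12) - 91)*6 + 43104 = (10 - 91)*6 + 43104 = -81*6 + 43104 = -486 + 43104 = 42618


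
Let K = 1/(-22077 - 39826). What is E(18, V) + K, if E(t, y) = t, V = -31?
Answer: 1114253/61903 ≈ 18.000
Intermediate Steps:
K = -1/61903 (K = 1/(-61903) = -1/61903 ≈ -1.6154e-5)
E(18, V) + K = 18 - 1/61903 = 1114253/61903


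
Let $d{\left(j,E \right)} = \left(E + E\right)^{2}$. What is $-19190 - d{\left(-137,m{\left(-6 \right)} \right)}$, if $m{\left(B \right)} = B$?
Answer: $-19334$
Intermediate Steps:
$d{\left(j,E \right)} = 4 E^{2}$ ($d{\left(j,E \right)} = \left(2 E\right)^{2} = 4 E^{2}$)
$-19190 - d{\left(-137,m{\left(-6 \right)} \right)} = -19190 - 4 \left(-6\right)^{2} = -19190 - 4 \cdot 36 = -19190 - 144 = -19334$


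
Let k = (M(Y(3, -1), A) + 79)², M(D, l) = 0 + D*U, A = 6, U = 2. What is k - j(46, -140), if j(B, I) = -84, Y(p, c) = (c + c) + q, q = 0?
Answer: 5709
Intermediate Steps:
Y(p, c) = 2*c (Y(p, c) = (c + c) + 0 = 2*c + 0 = 2*c)
M(D, l) = 2*D (M(D, l) = 0 + D*2 = 0 + 2*D = 2*D)
k = 5625 (k = (2*(2*(-1)) + 79)² = (2*(-2) + 79)² = (-4 + 79)² = 75² = 5625)
k - j(46, -140) = 5625 - 1*(-84) = 5625 + 84 = 5709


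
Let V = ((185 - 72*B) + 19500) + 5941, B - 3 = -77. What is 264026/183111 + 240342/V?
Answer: 129805783/14099547 ≈ 9.2064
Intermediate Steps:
B = -74 (B = 3 - 77 = -74)
V = 30954 (V = ((185 - 72*(-74)) + 19500) + 5941 = ((185 + 5328) + 19500) + 5941 = (5513 + 19500) + 5941 = 25013 + 5941 = 30954)
264026/183111 + 240342/V = 264026/183111 + 240342/30954 = 264026*(1/183111) + 240342*(1/30954) = 264026/183111 + 40057/5159 = 129805783/14099547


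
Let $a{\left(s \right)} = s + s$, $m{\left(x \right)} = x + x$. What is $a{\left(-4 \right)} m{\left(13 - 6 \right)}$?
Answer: $-112$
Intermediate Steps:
$m{\left(x \right)} = 2 x$
$a{\left(s \right)} = 2 s$
$a{\left(-4 \right)} m{\left(13 - 6 \right)} = 2 \left(-4\right) 2 \left(13 - 6\right) = - 8 \cdot 2 \cdot 7 = \left(-8\right) 14 = -112$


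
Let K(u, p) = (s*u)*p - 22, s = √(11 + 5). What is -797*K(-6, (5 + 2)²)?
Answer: 954806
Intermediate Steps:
s = 4 (s = √16 = 4)
K(u, p) = -22 + 4*p*u (K(u, p) = (4*u)*p - 22 = 4*p*u - 22 = -22 + 4*p*u)
-797*K(-6, (5 + 2)²) = -797*(-22 + 4*(5 + 2)²*(-6)) = -797*(-22 + 4*7²*(-6)) = -797*(-22 + 4*49*(-6)) = -797*(-22 - 1176) = -797*(-1198) = 954806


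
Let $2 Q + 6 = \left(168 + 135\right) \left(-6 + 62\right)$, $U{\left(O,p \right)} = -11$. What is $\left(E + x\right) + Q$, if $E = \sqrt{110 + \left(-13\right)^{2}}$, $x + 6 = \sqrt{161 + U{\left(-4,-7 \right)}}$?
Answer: $8475 + 3 \sqrt{31} + 5 \sqrt{6} \approx 8504.0$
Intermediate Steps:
$Q = 8481$ ($Q = -3 + \frac{\left(168 + 135\right) \left(-6 + 62\right)}{2} = -3 + \frac{303 \cdot 56}{2} = -3 + \frac{1}{2} \cdot 16968 = -3 + 8484 = 8481$)
$x = -6 + 5 \sqrt{6}$ ($x = -6 + \sqrt{161 - 11} = -6 + \sqrt{150} = -6 + 5 \sqrt{6} \approx 6.2475$)
$E = 3 \sqrt{31}$ ($E = \sqrt{110 + 169} = \sqrt{279} = 3 \sqrt{31} \approx 16.703$)
$\left(E + x\right) + Q = \left(3 \sqrt{31} - \left(6 - 5 \sqrt{6}\right)\right) + 8481 = \left(-6 + 3 \sqrt{31} + 5 \sqrt{6}\right) + 8481 = 8475 + 3 \sqrt{31} + 5 \sqrt{6}$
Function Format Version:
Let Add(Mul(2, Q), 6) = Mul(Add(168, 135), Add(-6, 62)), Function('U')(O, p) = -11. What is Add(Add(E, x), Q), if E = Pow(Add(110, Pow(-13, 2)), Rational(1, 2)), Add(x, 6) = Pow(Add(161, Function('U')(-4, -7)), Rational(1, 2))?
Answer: Add(8475, Mul(3, Pow(31, Rational(1, 2))), Mul(5, Pow(6, Rational(1, 2)))) ≈ 8504.0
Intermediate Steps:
Q = 8481 (Q = Add(-3, Mul(Rational(1, 2), Mul(Add(168, 135), Add(-6, 62)))) = Add(-3, Mul(Rational(1, 2), Mul(303, 56))) = Add(-3, Mul(Rational(1, 2), 16968)) = Add(-3, 8484) = 8481)
x = Add(-6, Mul(5, Pow(6, Rational(1, 2)))) (x = Add(-6, Pow(Add(161, -11), Rational(1, 2))) = Add(-6, Pow(150, Rational(1, 2))) = Add(-6, Mul(5, Pow(6, Rational(1, 2)))) ≈ 6.2475)
E = Mul(3, Pow(31, Rational(1, 2))) (E = Pow(Add(110, 169), Rational(1, 2)) = Pow(279, Rational(1, 2)) = Mul(3, Pow(31, Rational(1, 2))) ≈ 16.703)
Add(Add(E, x), Q) = Add(Add(Mul(3, Pow(31, Rational(1, 2))), Add(-6, Mul(5, Pow(6, Rational(1, 2))))), 8481) = Add(Add(-6, Mul(3, Pow(31, Rational(1, 2))), Mul(5, Pow(6, Rational(1, 2)))), 8481) = Add(8475, Mul(3, Pow(31, Rational(1, 2))), Mul(5, Pow(6, Rational(1, 2))))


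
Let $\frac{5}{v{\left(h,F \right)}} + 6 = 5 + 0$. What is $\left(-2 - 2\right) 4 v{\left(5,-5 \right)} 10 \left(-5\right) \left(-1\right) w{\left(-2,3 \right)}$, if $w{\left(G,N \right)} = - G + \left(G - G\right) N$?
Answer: $8000$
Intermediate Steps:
$v{\left(h,F \right)} = -5$ ($v{\left(h,F \right)} = \frac{5}{-6 + \left(5 + 0\right)} = \frac{5}{-6 + 5} = \frac{5}{-1} = 5 \left(-1\right) = -5$)
$w{\left(G,N \right)} = - G$ ($w{\left(G,N \right)} = - G + 0 N = - G + 0 = - G$)
$\left(-2 - 2\right) 4 v{\left(5,-5 \right)} 10 \left(-5\right) \left(-1\right) w{\left(-2,3 \right)} = \left(-2 - 2\right) 4 \left(\left(-5\right) 10\right) \left(-5\right) \left(-1\right) \left(\left(-1\right) \left(-2\right)\right) = \left(-4\right) 4 \left(-50\right) 5 \cdot 2 = \left(-16\right) \left(-50\right) 10 = 800 \cdot 10 = 8000$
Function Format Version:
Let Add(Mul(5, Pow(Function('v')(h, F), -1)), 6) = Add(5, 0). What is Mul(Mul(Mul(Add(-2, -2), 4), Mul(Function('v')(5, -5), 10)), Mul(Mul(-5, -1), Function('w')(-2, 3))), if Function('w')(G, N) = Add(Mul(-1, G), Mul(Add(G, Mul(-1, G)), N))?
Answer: 8000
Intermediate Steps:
Function('v')(h, F) = -5 (Function('v')(h, F) = Mul(5, Pow(Add(-6, Add(5, 0)), -1)) = Mul(5, Pow(Add(-6, 5), -1)) = Mul(5, Pow(-1, -1)) = Mul(5, -1) = -5)
Function('w')(G, N) = Mul(-1, G) (Function('w')(G, N) = Add(Mul(-1, G), Mul(0, N)) = Add(Mul(-1, G), 0) = Mul(-1, G))
Mul(Mul(Mul(Add(-2, -2), 4), Mul(Function('v')(5, -5), 10)), Mul(Mul(-5, -1), Function('w')(-2, 3))) = Mul(Mul(Mul(Add(-2, -2), 4), Mul(-5, 10)), Mul(Mul(-5, -1), Mul(-1, -2))) = Mul(Mul(Mul(-4, 4), -50), Mul(5, 2)) = Mul(Mul(-16, -50), 10) = Mul(800, 10) = 8000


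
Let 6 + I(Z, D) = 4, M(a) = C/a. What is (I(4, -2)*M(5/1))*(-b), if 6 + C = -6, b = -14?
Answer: 336/5 ≈ 67.200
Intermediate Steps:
C = -12 (C = -6 - 6 = -12)
M(a) = -12/a
I(Z, D) = -2 (I(Z, D) = -6 + 4 = -2)
(I(4, -2)*M(5/1))*(-b) = (-(-24)/(5/1))*(-1*(-14)) = -(-24)/(5*1)*14 = -(-24)/5*14 = -2*(-12/5)*14 = (24/5)*14 = 336/5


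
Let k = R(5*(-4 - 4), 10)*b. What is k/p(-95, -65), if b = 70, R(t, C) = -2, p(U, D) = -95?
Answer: 28/19 ≈ 1.4737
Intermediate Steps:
k = -140 (k = -2*70 = -140)
k/p(-95, -65) = -140/(-95) = -140*(-1/95) = 28/19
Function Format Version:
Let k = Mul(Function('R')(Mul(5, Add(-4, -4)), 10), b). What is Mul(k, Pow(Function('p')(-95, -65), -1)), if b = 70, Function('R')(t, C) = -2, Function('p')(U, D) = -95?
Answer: Rational(28, 19) ≈ 1.4737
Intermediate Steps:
k = -140 (k = Mul(-2, 70) = -140)
Mul(k, Pow(Function('p')(-95, -65), -1)) = Mul(-140, Pow(-95, -1)) = Mul(-140, Rational(-1, 95)) = Rational(28, 19)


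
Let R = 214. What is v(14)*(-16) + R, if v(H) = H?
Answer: -10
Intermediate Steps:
v(14)*(-16) + R = 14*(-16) + 214 = -224 + 214 = -10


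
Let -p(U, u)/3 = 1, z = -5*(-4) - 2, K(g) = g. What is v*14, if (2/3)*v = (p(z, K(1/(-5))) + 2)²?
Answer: 21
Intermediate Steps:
z = 18 (z = 20 - 2 = 18)
p(U, u) = -3 (p(U, u) = -3*1 = -3)
v = 3/2 (v = 3*(-3 + 2)²/2 = (3/2)*(-1)² = (3/2)*1 = 3/2 ≈ 1.5000)
v*14 = (3/2)*14 = 21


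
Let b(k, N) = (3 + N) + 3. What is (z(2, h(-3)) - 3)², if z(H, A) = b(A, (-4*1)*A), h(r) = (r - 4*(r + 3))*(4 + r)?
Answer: 225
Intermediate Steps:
b(k, N) = 6 + N
h(r) = (-12 - 3*r)*(4 + r) (h(r) = (r - 4*(3 + r))*(4 + r) = (r + (-12 - 4*r))*(4 + r) = (-12 - 3*r)*(4 + r))
z(H, A) = 6 - 4*A (z(H, A) = 6 + (-4*1)*A = 6 - 4*A)
(z(2, h(-3)) - 3)² = ((6 - 4*(-48 - 24*(-3) - 3*(-3)²)) - 3)² = ((6 - 4*(-48 + 72 - 3*9)) - 3)² = ((6 - 4*(-48 + 72 - 27)) - 3)² = ((6 - 4*(-3)) - 3)² = ((6 + 12) - 3)² = (18 - 3)² = 15² = 225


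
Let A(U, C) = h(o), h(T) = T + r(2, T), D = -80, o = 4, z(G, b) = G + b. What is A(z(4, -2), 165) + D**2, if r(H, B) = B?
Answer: 6408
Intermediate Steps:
h(T) = 2*T (h(T) = T + T = 2*T)
A(U, C) = 8 (A(U, C) = 2*4 = 8)
A(z(4, -2), 165) + D**2 = 8 + (-80)**2 = 8 + 6400 = 6408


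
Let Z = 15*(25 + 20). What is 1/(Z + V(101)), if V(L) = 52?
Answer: 1/727 ≈ 0.0013755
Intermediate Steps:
Z = 675 (Z = 15*45 = 675)
1/(Z + V(101)) = 1/(675 + 52) = 1/727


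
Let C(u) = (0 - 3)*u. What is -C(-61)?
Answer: -183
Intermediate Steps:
C(u) = -3*u
-C(-61) = -(-3)*(-61) = -1*183 = -183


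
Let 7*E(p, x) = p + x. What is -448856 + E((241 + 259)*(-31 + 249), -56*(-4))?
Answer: -3032768/7 ≈ -4.3325e+5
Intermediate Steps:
E(p, x) = p/7 + x/7 (E(p, x) = (p + x)/7 = p/7 + x/7)
-448856 + E((241 + 259)*(-31 + 249), -56*(-4)) = -448856 + (((241 + 259)*(-31 + 249))/7 + (-56*(-4))/7) = -448856 + ((500*218)/7 + (⅐)*224) = -448856 + ((⅐)*109000 + 32) = -448856 + (109000/7 + 32) = -448856 + 109224/7 = -3032768/7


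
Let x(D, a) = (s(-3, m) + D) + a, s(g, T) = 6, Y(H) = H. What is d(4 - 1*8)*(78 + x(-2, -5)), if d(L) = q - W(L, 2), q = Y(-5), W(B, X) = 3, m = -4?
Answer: -616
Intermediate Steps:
x(D, a) = 6 + D + a (x(D, a) = (6 + D) + a = 6 + D + a)
q = -5
d(L) = -8 (d(L) = -5 - 1*3 = -5 - 3 = -8)
d(4 - 1*8)*(78 + x(-2, -5)) = -8*(78 + (6 - 2 - 5)) = -8*(78 - 1) = -8*77 = -616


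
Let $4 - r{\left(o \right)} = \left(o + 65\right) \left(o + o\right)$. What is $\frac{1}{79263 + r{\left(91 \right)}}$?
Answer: $\frac{1}{50875} \approx 1.9656 \cdot 10^{-5}$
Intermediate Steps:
$r{\left(o \right)} = 4 - 2 o \left(65 + o\right)$ ($r{\left(o \right)} = 4 - \left(o + 65\right) \left(o + o\right) = 4 - \left(65 + o\right) 2 o = 4 - 2 o \left(65 + o\right)$)
$\frac{1}{79263 + r{\left(91 \right)}} = \frac{1}{79263 - \left(11826 + 16562\right)} = \frac{1}{79263 - 28388} = \frac{1}{50875}$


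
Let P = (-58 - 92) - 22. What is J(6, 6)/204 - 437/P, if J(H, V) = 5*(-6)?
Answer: 6999/2924 ≈ 2.3936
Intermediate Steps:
J(H, V) = -30
P = -172 (P = -150 - 22 = -172)
J(6, 6)/204 - 437/P = -30/204 - 437/(-172) = -30*1/204 - 437*(-1/172) = -5/34 + 437/172 = 6999/2924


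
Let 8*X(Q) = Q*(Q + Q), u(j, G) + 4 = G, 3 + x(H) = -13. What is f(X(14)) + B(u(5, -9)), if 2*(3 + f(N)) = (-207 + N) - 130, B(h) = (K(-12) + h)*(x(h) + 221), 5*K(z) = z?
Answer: -3304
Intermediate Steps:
x(H) = -16 (x(H) = -3 - 13 = -16)
u(j, G) = -4 + G
K(z) = z/5
X(Q) = Q²/4 (X(Q) = (Q*(Q + Q))/8 = (Q*(2*Q))/8 = (2*Q²)/8 = Q²/4)
B(h) = -492 + 205*h (B(h) = ((⅕)*(-12) + h)*(-16 + 221) = (-12/5 + h)*205 = -492 + 205*h)
f(N) = -343/2 + N/2 (f(N) = -3 + ((-207 + N) - 130)/2 = -3 + (-337 + N)/2 = -3 + (-337/2 + N/2) = -343/2 + N/2)
f(X(14)) + B(u(5, -9)) = (-343/2 + ((¼)*14²)/2) + (-492 + 205*(-4 - 9)) = (-343/2 + ((¼)*196)/2) + (-492 + 205*(-13)) = (-343/2 + (½)*49) + (-492 - 2665) = (-343/2 + 49/2) - 3157 = -147 - 3157 = -3304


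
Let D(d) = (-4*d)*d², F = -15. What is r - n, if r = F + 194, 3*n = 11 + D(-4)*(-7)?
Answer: 2318/3 ≈ 772.67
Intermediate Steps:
D(d) = -4*d³
n = -1781/3 (n = (11 - 4*(-4)³*(-7))/3 = (11 - 4*(-64)*(-7))/3 = (11 + 256*(-7))/3 = (11 - 1792)/3 = (⅓)*(-1781) = -1781/3 ≈ -593.67)
r = 179 (r = -15 + 194 = 179)
r - n = 179 - 1*(-1781/3) = 179 + 1781/3 = 2318/3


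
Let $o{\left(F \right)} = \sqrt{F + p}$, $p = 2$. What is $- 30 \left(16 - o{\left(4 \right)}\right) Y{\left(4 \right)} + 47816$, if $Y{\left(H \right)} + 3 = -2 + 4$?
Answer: $48296 - 30 \sqrt{6} \approx 48223.0$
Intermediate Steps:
$Y{\left(H \right)} = -1$ ($Y{\left(H \right)} = -3 + \left(-2 + 4\right) = -3 + 2 = -1$)
$o{\left(F \right)} = \sqrt{2 + F}$ ($o{\left(F \right)} = \sqrt{F + 2} = \sqrt{2 + F}$)
$- 30 \left(16 - o{\left(4 \right)}\right) Y{\left(4 \right)} + 47816 = - 30 \left(16 - \sqrt{2 + 4}\right) \left(-1\right) + 47816 = - 30 \left(16 - \sqrt{6}\right) \left(-1\right) + 47816 = \left(-480 + 30 \sqrt{6}\right) \left(-1\right) + 47816 = \left(480 - 30 \sqrt{6}\right) + 47816 = 48296 - 30 \sqrt{6}$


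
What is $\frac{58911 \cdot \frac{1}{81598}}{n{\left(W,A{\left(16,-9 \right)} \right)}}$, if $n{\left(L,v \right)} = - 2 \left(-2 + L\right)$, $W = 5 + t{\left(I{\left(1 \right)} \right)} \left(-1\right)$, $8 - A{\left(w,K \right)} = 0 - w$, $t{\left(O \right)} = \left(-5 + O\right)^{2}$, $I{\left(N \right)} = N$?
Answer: $\frac{58911}{2121548} \approx 0.027768$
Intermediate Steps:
$A{\left(w,K \right)} = 8 + w$ ($A{\left(w,K \right)} = 8 - \left(0 - w\right) = 8 - - w = 8 + w$)
$W = -11$ ($W = 5 + \left(-5 + 1\right)^{2} \left(-1\right) = 5 + \left(-4\right)^{2} \left(-1\right) = 5 + 16 \left(-1\right) = 5 - 16 = -11$)
$n{\left(L,v \right)} = 4 - 2 L$
$\frac{58911 \cdot \frac{1}{81598}}{n{\left(W,A{\left(16,-9 \right)} \right)}} = \frac{58911 \cdot \frac{1}{81598}}{4 - -22} = \frac{58911 \cdot \frac{1}{81598}}{4 + 22} = \frac{58911}{81598 \cdot 26} = \frac{58911}{81598} \cdot \frac{1}{26} = \frac{58911}{2121548}$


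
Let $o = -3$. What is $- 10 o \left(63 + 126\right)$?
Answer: $5670$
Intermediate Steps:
$- 10 o \left(63 + 126\right) = \left(-10\right) \left(-3\right) \left(63 + 126\right) = 30 \cdot 189 = 5670$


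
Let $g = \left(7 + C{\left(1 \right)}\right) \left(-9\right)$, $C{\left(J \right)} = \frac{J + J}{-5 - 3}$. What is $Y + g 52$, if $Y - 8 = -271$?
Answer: $-3422$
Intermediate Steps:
$Y = -263$ ($Y = 8 - 271 = -263$)
$C{\left(J \right)} = - \frac{J}{4}$ ($C{\left(J \right)} = \frac{2 J}{-8} = 2 J \left(- \frac{1}{8}\right) = - \frac{J}{4}$)
$g = - \frac{243}{4}$ ($g = \left(7 - \frac{1}{4}\right) \left(-9\right) = \frac{27}{4} \left(-9\right) = - \frac{243}{4} \approx -60.75$)
$Y + g 52 = -263 - 3159 = -3422$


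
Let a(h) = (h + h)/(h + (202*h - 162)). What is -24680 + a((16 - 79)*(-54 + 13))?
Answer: -1437436666/58243 ≈ -24680.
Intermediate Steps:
a(h) = 2*h/(-162 + 203*h) (a(h) = (2*h)/(h + (-162 + 202*h)) = (2*h)/(-162 + 203*h) = 2*h/(-162 + 203*h))
-24680 + a((16 - 79)*(-54 + 13)) = -24680 + 2*((16 - 79)*(-54 + 13))/(-162 + 203*((16 - 79)*(-54 + 13))) = -24680 + 2*(-63*(-41))/(-162 + 203*(-63*(-41))) = -24680 + 2*2583/(-162 + 203*2583) = -24680 + 2*2583/(-162 + 524349) = -24680 + 2*2583/524187 = -24680 + 2*2583*(1/524187) = -24680 + 574/58243 = -1437436666/58243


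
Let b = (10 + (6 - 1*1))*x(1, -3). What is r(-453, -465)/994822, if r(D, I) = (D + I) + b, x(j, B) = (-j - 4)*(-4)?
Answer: -309/497411 ≈ -0.00062122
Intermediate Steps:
x(j, B) = 16 + 4*j (x(j, B) = (-4 - j)*(-4) = 16 + 4*j)
b = 300 (b = (10 + (6 - 1*1))*(16 + 4*1) = (10 + (6 - 1))*(16 + 4) = (10 + 5)*20 = 15*20 = 300)
r(D, I) = 300 + D + I (r(D, I) = (D + I) + 300 = 300 + D + I)
r(-453, -465)/994822 = (300 - 453 - 465)/994822 = -618*1/994822 = -309/497411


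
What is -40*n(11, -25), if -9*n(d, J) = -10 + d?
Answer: 40/9 ≈ 4.4444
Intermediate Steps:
n(d, J) = 10/9 - d/9 (n(d, J) = -(-10 + d)/9 = 10/9 - d/9)
-40*n(11, -25) = -40*(10/9 - 1/9*11) = -40*(10/9 - 11/9) = -40*(-1/9) = 40/9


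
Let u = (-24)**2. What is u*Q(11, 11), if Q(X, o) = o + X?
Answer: 12672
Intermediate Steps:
Q(X, o) = X + o
u = 576
u*Q(11, 11) = 576*(11 + 11) = 576*22 = 12672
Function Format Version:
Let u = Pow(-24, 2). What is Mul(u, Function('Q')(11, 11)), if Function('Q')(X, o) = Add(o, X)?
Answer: 12672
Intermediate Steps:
Function('Q')(X, o) = Add(X, o)
u = 576
Mul(u, Function('Q')(11, 11)) = Mul(576, Add(11, 11)) = Mul(576, 22) = 12672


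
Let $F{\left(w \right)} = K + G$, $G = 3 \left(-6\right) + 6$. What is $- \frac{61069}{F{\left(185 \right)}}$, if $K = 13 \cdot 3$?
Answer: $- \frac{61069}{27} \approx -2261.8$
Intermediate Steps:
$K = 39$
$G = -12$ ($G = -18 + 6 = -12$)
$F{\left(w \right)} = 27$ ($F{\left(w \right)} = 39 - 12 = 27$)
$- \frac{61069}{F{\left(185 \right)}} = - \frac{61069}{27}$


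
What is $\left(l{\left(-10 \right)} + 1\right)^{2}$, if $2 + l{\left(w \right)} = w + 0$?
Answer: $121$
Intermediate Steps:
$l{\left(w \right)} = -2 + w$ ($l{\left(w \right)} = -2 + \left(w + 0\right) = -2 + w$)
$\left(l{\left(-10 \right)} + 1\right)^{2} = \left(\left(-2 - 10\right) + 1\right)^{2} = \left(-12 + 1\right)^{2} = \left(-11\right)^{2} = 121$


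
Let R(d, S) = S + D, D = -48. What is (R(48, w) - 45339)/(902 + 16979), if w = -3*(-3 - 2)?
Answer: -45372/17881 ≈ -2.5374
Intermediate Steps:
w = 15 (w = -3*(-5) = 15)
R(d, S) = -48 + S (R(d, S) = S - 48 = -48 + S)
(R(48, w) - 45339)/(902 + 16979) = ((-48 + 15) - 45339)/(902 + 16979) = (-33 - 45339)/17881 = -45372*1/17881 = -45372/17881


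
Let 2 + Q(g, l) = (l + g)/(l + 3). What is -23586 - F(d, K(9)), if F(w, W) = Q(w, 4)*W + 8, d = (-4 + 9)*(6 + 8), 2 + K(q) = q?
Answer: -23654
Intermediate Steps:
Q(g, l) = -2 + (g + l)/(3 + l) (Q(g, l) = -2 + (l + g)/(l + 3) = -2 + (g + l)/(3 + l))
K(q) = -2 + q
d = 70 (d = 5*14 = 70)
F(w, W) = 8 + W*(-10/7 + w/7) (F(w, W) = ((-6 + w - 1*4)/(3 + 4))*W + 8 = ((-6 + w - 4)/7)*W + 8 = ((-10 + w)/7)*W + 8 = (-10/7 + w/7)*W + 8 = W*(-10/7 + w/7) + 8 = 8 + W*(-10/7 + w/7))
-23586 - F(d, K(9)) = -23586 - (8 + (-2 + 9)*(-10 + 70)/7) = -23586 - (8 + (⅐)*7*60) = -23586 - (8 + 60) = -23586 - 1*68 = -23586 - 68 = -23654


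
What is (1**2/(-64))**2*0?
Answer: 0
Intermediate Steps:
(1**2/(-64))**2*0 = (1*(-1/64))**2*0 = (-1/64)**2*0 = (1/4096)*0 = 0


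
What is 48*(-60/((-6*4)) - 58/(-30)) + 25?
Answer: 1189/5 ≈ 237.80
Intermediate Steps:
48*(-60/((-6*4)) - 58/(-30)) + 25 = 48*(-60/(-24) - 58*(-1/30)) + 25 = 48*(-60*(-1/24) + 29/15) + 25 = 48*(5/2 + 29/15) + 25 = 48*(133/30) + 25 = 1064/5 + 25 = 1189/5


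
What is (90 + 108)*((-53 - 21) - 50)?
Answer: -24552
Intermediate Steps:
(90 + 108)*((-53 - 21) - 50) = 198*(-74 - 50) = 198*(-124) = -24552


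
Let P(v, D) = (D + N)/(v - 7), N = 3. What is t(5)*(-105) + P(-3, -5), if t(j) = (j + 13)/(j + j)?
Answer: -944/5 ≈ -188.80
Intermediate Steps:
t(j) = (13 + j)/(2*j) (t(j) = (13 + j)/((2*j)) = (13 + j)*(1/(2*j)) = (13 + j)/(2*j))
P(v, D) = (3 + D)/(-7 + v) (P(v, D) = (D + 3)/(v - 7) = (3 + D)/(-7 + v))
t(5)*(-105) + P(-3, -5) = ((½)*(13 + 5)/5)*(-105) + (3 - 5)/(-7 - 3) = ((½)*(⅕)*18)*(-105) - 2/(-10) = (9/5)*(-105) - ⅒*(-2) = -189 + ⅕ = -944/5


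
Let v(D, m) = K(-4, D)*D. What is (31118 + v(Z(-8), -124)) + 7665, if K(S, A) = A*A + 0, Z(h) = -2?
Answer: 38775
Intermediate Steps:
K(S, A) = A² (K(S, A) = A² + 0 = A²)
v(D, m) = D³ (v(D, m) = D²*D = D³)
(31118 + v(Z(-8), -124)) + 7665 = (31118 + (-2)³) + 7665 = (31118 - 8) + 7665 = 31110 + 7665 = 38775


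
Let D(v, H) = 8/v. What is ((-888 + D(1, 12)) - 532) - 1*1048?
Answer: -2460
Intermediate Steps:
((-888 + D(1, 12)) - 532) - 1*1048 = ((-888 + 8/1) - 532) - 1*1048 = ((-888 + 8*1) - 532) - 1048 = ((-888 + 8) - 532) - 1048 = (-880 - 532) - 1048 = -1412 - 1048 = -2460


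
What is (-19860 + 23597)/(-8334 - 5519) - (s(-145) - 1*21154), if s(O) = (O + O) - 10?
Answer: 297198525/13853 ≈ 21454.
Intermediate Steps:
s(O) = -10 + 2*O (s(O) = 2*O - 10 = -10 + 2*O)
(-19860 + 23597)/(-8334 - 5519) - (s(-145) - 1*21154) = (-19860 + 23597)/(-8334 - 5519) - ((-10 + 2*(-145)) - 1*21154) = 3737/(-13853) - ((-10 - 290) - 21154) = 3737*(-1/13853) - (-300 - 21154) = -3737/13853 - 1*(-21454) = -3737/13853 + 21454 = 297198525/13853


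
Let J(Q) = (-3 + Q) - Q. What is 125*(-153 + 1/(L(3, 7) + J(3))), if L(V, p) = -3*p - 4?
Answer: -535625/28 ≈ -19129.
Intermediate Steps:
J(Q) = -3
L(V, p) = -4 - 3*p
125*(-153 + 1/(L(3, 7) + J(3))) = 125*(-153 + 1/((-4 - 3*7) - 3)) = 125*(-153 + 1/((-4 - 21) - 3)) = 125*(-153 + 1/(-25 - 3)) = 125*(-153 + 1/(-28)) = 125*(-153 - 1/28) = 125*(-4285/28) = -535625/28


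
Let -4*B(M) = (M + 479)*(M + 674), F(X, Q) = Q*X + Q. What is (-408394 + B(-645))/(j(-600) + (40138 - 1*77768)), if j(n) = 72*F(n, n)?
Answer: -814381/51678340 ≈ -0.015759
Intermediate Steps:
F(X, Q) = Q + Q*X
B(M) = -(479 + M)*(674 + M)/4 (B(M) = -(M + 479)*(M + 674)/4 = -(479 + M)*(674 + M)/4)
j(n) = 72*n*(1 + n) (j(n) = 72*(n*(1 + n)) = 72*n*(1 + n))
(-408394 + B(-645))/(j(-600) + (40138 - 1*77768)) = (-408394 + (-161423/2 - 1153/4*(-645) - ¼*(-645)²))/(72*(-600)*(1 - 600) + (40138 - 1*77768)) = (-408394 + (-161423/2 + 743685/4 - ¼*416025))/(72*(-600)*(-599) + (40138 - 77768)) = (-408394 + (-161423/2 + 743685/4 - 416025/4))/(25876800 - 37630) = (-408394 + 2407/2)/25839170 = -814381/2*1/25839170 = -814381/51678340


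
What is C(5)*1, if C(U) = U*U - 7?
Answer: 18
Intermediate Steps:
C(U) = -7 + U² (C(U) = U² - 7 = -7 + U²)
C(5)*1 = (-7 + 5²)*1 = (-7 + 25)*1 = 18*1 = 18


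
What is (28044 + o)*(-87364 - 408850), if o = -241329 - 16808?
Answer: 114175367902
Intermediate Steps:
o = -258137
(28044 + o)*(-87364 - 408850) = (28044 - 258137)*(-87364 - 408850) = -230093*(-496214) = 114175367902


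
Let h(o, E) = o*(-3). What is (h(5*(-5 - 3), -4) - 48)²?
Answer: 5184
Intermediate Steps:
h(o, E) = -3*o
(h(5*(-5 - 3), -4) - 48)² = (-15*(-5 - 3) - 48)² = (-15*(-8) - 48)² = (-3*(-40) - 48)² = (120 - 48)² = 72² = 5184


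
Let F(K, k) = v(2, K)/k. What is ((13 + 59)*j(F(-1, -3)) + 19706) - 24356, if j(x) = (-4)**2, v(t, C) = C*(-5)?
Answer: -3498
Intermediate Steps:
v(t, C) = -5*C
F(K, k) = -5*K/k (F(K, k) = (-5*K)/k = -5*K/k)
j(x) = 16
((13 + 59)*j(F(-1, -3)) + 19706) - 24356 = ((13 + 59)*16 + 19706) - 24356 = (72*16 + 19706) - 24356 = (1152 + 19706) - 24356 = 20858 - 24356 = -3498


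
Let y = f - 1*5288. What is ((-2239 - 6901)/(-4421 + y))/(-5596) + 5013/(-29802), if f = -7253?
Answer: -9918814622/58933052673 ≈ -0.16831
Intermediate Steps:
y = -12541 (y = -7253 - 1*5288 = -7253 - 5288 = -12541)
((-2239 - 6901)/(-4421 + y))/(-5596) + 5013/(-29802) = ((-2239 - 6901)/(-4421 - 12541))/(-5596) + 5013/(-29802) = -9140/(-16962)*(-1/5596) + 5013*(-1/29802) = -9140*(-1/16962)*(-1/5596) - 1671/9934 = (4570/8481)*(-1/5596) - 1671/9934 = -2285/23729838 - 1671/9934 = -9918814622/58933052673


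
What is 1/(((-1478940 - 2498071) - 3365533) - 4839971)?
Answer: -1/12182515 ≈ -8.2085e-8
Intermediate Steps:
1/(((-1478940 - 2498071) - 3365533) - 4839971) = 1/((-3977011 - 3365533) - 4839971) = 1/(-7342544 - 4839971) = 1/(-12182515) = -1/12182515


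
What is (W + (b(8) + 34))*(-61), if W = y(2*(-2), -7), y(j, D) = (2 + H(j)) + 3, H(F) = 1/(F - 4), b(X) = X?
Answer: -22875/8 ≈ -2859.4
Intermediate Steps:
H(F) = 1/(-4 + F)
y(j, D) = 5 + 1/(-4 + j) (y(j, D) = (2 + 1/(-4 + j)) + 3 = 5 + 1/(-4 + j))
W = 39/8 (W = (-19 + 5*(2*(-2)))/(-4 + 2*(-2)) = (-19 + 5*(-4))/(-4 - 4) = (-19 - 20)/(-8) = -1/8*(-39) = 39/8 ≈ 4.8750)
(W + (b(8) + 34))*(-61) = (39/8 + (8 + 34))*(-61) = (39/8 + 42)*(-61) = (375/8)*(-61) = -22875/8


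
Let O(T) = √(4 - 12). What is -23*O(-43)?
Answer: -46*I*√2 ≈ -65.054*I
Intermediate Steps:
O(T) = 2*I*√2 (O(T) = √(-8) = 2*I*√2)
-23*O(-43) = -46*I*√2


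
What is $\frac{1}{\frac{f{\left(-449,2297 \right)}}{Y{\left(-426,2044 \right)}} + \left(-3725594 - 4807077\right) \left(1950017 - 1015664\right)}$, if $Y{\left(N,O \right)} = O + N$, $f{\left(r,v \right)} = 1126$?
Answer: $- \frac{809}{6449774138211604} \approx -1.2543 \cdot 10^{-13}$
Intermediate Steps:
$Y{\left(N,O \right)} = N + O$
$\frac{1}{\frac{f{\left(-449,2297 \right)}}{Y{\left(-426,2044 \right)}} + \left(-3725594 - 4807077\right) \left(1950017 - 1015664\right)} = \frac{1}{\frac{1126}{-426 + 2044} + \left(-3725594 - 4807077\right) \left(1950017 - 1015664\right)} = \frac{1}{\frac{1126}{1618} - 7972526746863} = \frac{1}{1126 \cdot \frac{1}{1618} - 7972526746863} = \frac{1}{\frac{563}{809} - 7972526746863} = \frac{1}{- \frac{6449774138211604}{809}} = - \frac{809}{6449774138211604}$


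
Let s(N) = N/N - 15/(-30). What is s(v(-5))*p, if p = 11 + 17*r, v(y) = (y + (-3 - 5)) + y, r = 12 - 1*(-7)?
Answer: 501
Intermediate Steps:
r = 19 (r = 12 + 7 = 19)
v(y) = -8 + 2*y (v(y) = (y - 8) + y = (-8 + y) + y = -8 + 2*y)
s(N) = 3/2 (s(N) = 1 - 15*(-1/30) = 1 + 1/2 = 3/2)
p = 334 (p = 11 + 17*19 = 11 + 323 = 334)
s(v(-5))*p = (3/2)*334 = 501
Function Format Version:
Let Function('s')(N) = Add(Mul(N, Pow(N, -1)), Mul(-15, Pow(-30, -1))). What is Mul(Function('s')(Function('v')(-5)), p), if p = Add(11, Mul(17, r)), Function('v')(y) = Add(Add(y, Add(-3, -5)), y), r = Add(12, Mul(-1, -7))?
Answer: 501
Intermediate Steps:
r = 19 (r = Add(12, 7) = 19)
Function('v')(y) = Add(-8, Mul(2, y)) (Function('v')(y) = Add(Add(y, -8), y) = Add(Add(-8, y), y) = Add(-8, Mul(2, y)))
Function('s')(N) = Rational(3, 2) (Function('s')(N) = Add(1, Mul(-15, Rational(-1, 30))) = Add(1, Rational(1, 2)) = Rational(3, 2))
p = 334 (p = Add(11, Mul(17, 19)) = Add(11, 323) = 334)
Mul(Function('s')(Function('v')(-5)), p) = Mul(Rational(3, 2), 334) = 501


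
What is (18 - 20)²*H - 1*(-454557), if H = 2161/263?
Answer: 119557135/263 ≈ 4.5459e+5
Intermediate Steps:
H = 2161/263 (H = 2161*(1/263) = 2161/263 ≈ 8.2167)
(18 - 20)²*H - 1*(-454557) = (18 - 20)²*(2161/263) - 1*(-454557) = (-2)²*(2161/263) + 454557 = 4*(2161/263) + 454557 = 8644/263 + 454557 = 119557135/263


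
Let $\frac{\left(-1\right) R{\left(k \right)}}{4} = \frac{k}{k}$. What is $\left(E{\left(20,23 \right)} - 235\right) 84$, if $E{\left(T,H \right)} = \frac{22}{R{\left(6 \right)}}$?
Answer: $-20202$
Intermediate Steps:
$R{\left(k \right)} = -4$ ($R{\left(k \right)} = - 4 \frac{k}{k} = \left(-4\right) 1 = -4$)
$E{\left(T,H \right)} = - \frac{11}{2}$ ($E{\left(T,H \right)} = \frac{22}{-4} = 22 \left(- \frac{1}{4}\right) = - \frac{11}{2}$)
$\left(E{\left(20,23 \right)} - 235\right) 84 = \left(- \frac{11}{2} - 235\right) 84 = \left(- \frac{481}{2}\right) 84 = -20202$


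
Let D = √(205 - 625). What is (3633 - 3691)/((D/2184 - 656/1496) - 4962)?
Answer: 571521175889664/48898942902386429 + 105466504*I*√105/48898942902386429 ≈ 0.011688 + 2.2101e-8*I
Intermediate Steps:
D = 2*I*√105 (D = √(-420) = 2*I*√105 ≈ 20.494*I)
(3633 - 3691)/((D/2184 - 656/1496) - 4962) = (3633 - 3691)/(((2*I*√105)/2184 - 656/1496) - 4962) = -58/(((2*I*√105)*(1/2184) - 656*1/1496) - 4962) = -58/((I*√105/1092 - 82/187) - 4962) = -58/((-82/187 + I*√105/1092) - 4962) = -58/(-927976/187 + I*√105/1092)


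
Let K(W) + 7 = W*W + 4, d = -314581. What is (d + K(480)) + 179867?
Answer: 95683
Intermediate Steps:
K(W) = -3 + W² (K(W) = -7 + (W*W + 4) = -7 + (W² + 4) = -7 + (4 + W²) = -3 + W²)
(d + K(480)) + 179867 = (-314581 + (-3 + 480²)) + 179867 = (-314581 + (-3 + 230400)) + 179867 = (-314581 + 230397) + 179867 = -84184 + 179867 = 95683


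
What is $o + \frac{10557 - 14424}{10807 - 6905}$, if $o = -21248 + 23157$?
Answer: $\frac{7445051}{3902} \approx 1908.0$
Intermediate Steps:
$o = 1909$
$o + \frac{10557 - 14424}{10807 - 6905} = 1909 + \frac{10557 - 14424}{10807 - 6905} = 1909 - \frac{3867}{3902} = \frac{7445051}{3902}$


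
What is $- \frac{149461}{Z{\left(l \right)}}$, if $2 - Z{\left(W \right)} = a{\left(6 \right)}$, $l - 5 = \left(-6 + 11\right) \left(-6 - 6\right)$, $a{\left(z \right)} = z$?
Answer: $\frac{149461}{4} \approx 37365.0$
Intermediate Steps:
$l = -55$ ($l = 5 + \left(-6 + 11\right) \left(-6 - 6\right) = 5 + 5 \left(-12\right) = 5 - 60 = -55$)
$Z{\left(W \right)} = -4$ ($Z{\left(W \right)} = 2 - 6 = -4$)
$- \frac{149461}{Z{\left(l \right)}} = - \frac{149461}{-4} = \left(-149461\right) \left(- \frac{1}{4}\right) = \frac{149461}{4}$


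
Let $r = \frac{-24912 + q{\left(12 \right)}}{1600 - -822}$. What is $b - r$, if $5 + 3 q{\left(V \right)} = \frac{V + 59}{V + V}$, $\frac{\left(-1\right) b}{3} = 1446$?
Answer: $- \frac{754684079}{174384} \approx -4327.7$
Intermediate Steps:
$b = -4338$ ($b = \left(-3\right) 1446 = -4338$)
$q{\left(V \right)} = - \frac{5}{3} + \frac{59 + V}{6 V}$ ($q{\left(V \right)} = - \frac{5}{3} + \frac{\left(V + 59\right) \frac{1}{V + V}}{3} = - \frac{5}{3} + \frac{\left(59 + V\right) \frac{1}{2 V}}{3} = - \frac{5}{3} + \frac{\frac{1}{2} \frac{1}{V} \left(59 + V\right)}{3} = - \frac{5}{3} + \frac{59 + V}{6 V}$)
$r = - \frac{1793713}{174384}$ ($r = \frac{-24912 + \frac{59 - 108}{6 \cdot 12}}{1600 - -822} = \frac{-24912 + \frac{1}{6} \cdot \frac{1}{12} \left(59 - 108\right)}{1600 + \left(-5065 + 5887\right)} = \frac{-24912 + \frac{1}{6} \cdot \frac{1}{12} \left(-49\right)}{1600 + 822} = \frac{-24912 - \frac{49}{72}}{2422} = \left(- \frac{1793713}{72}\right) \frac{1}{2422} = - \frac{1793713}{174384} \approx -10.286$)
$b - r = -4338 - - \frac{1793713}{174384} = -4338 + \frac{1793713}{174384} = - \frac{754684079}{174384}$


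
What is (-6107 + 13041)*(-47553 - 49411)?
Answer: -672348376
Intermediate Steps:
(-6107 + 13041)*(-47553 - 49411) = 6934*(-96964) = -672348376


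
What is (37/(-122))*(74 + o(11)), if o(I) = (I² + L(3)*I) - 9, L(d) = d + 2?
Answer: -8917/122 ≈ -73.090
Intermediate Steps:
L(d) = 2 + d
o(I) = -9 + I² + 5*I (o(I) = (I² + (2 + 3)*I) - 9 = (I² + 5*I) - 9 = -9 + I² + 5*I)
(37/(-122))*(74 + o(11)) = (37/(-122))*(74 + (-9 + 11² + 5*11)) = (37*(-1/122))*(74 + (-9 + 121 + 55)) = -37*(74 + 167)/122 = -37/122*241 = -8917/122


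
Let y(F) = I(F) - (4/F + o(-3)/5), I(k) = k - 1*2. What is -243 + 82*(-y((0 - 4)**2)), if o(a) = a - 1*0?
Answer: -14197/10 ≈ -1419.7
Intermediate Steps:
o(a) = a (o(a) = a + 0 = a)
I(k) = -2 + k (I(k) = k - 2 = -2 + k)
y(F) = -7/5 + F - 4/F (y(F) = (-2 + F) - (4/F - 3/5) = (-2 + F) - (-3/5 + 4/F) = (-2 + F) + (3/5 - 4/F) = -7/5 + F - 4/F)
-243 + 82*(-y((0 - 4)**2)) = -243 + 82*(-(-7/5 + (0 - 4)**2 - 4/(0 - 4)**2)) = -243 + 82*(-(-7/5 + (-4)**2 - 4/((-4)**2))) = -243 + 82*(-(-7/5 + 16 - 4/16)) = -243 + 82*(-(-7/5 + 16 - 4*1/16)) = -243 + 82*(-(-7/5 + 16 - 1/4)) = -243 + 82*(-1*287/20) = -243 + 82*(-287/20) = -243 - 11767/10 = -14197/10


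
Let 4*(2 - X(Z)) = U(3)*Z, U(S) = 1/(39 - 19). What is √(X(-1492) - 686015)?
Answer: I*√68599435/10 ≈ 828.25*I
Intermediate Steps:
U(S) = 1/20
X(Z) = 2 - Z/80
√(X(-1492) - 686015) = √((2 - 1/80*(-1492)) - 686015) = √((2 + 373/20) - 686015) = √(413/20 - 686015) = √(-13719887/20) = I*√68599435/10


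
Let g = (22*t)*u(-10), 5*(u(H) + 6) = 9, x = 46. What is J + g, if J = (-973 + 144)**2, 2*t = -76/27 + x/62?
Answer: 191766958/279 ≈ 6.8734e+5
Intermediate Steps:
t = -1735/1674 (t = (-76/27 + 46/62)/2 = (-76*1/27 + 46*(1/62))/2 = (-76/27 + 23/31)/2 = (1/2)*(-1735/837) = -1735/1674 ≈ -1.0364)
u(H) = -21/5 (u(H) = -6 + (1/5)*9 = -6 + 9/5 = -21/5)
J = 687241 (J = (-829)**2 = 687241)
g = 26719/279 (g = (22*(-1735/1674))*(-21/5) = -19085/837*(-21/5) = 26719/279 ≈ 95.767)
J + g = 687241 + 26719/279 = 191766958/279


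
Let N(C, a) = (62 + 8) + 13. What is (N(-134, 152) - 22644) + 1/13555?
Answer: -305814354/13555 ≈ -22561.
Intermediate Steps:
N(C, a) = 83 (N(C, a) = 70 + 13 = 83)
(N(-134, 152) - 22644) + 1/13555 = (83 - 22644) + 1/13555 = -22561 + 1/13555 = -305814354/13555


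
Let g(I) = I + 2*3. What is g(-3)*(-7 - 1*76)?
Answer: -249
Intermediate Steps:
g(I) = 6 + I (g(I) = I + 6 = 6 + I)
g(-3)*(-7 - 1*76) = (6 - 3)*(-7 - 1*76) = 3*(-7 - 76) = 3*(-83) = -249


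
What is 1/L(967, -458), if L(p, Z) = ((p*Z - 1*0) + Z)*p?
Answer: -1/428713648 ≈ -2.3326e-9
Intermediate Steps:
L(p, Z) = p*(Z + Z*p) (L(p, Z) = ((Z*p + 0) + Z)*p = (Z*p + Z)*p = (Z + Z*p)*p = p*(Z + Z*p))
1/L(967, -458) = 1/(-458*967*(1 + 967)) = 1/(-458*967*968) = 1/(-428713648) = -1/428713648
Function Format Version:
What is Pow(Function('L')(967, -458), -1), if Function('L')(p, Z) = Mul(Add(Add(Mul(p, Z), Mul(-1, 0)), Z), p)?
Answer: Rational(-1, 428713648) ≈ -2.3326e-9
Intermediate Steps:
Function('L')(p, Z) = Mul(p, Add(Z, Mul(Z, p))) (Function('L')(p, Z) = Mul(Add(Add(Mul(Z, p), 0), Z), p) = Mul(Add(Mul(Z, p), Z), p) = Mul(Add(Z, Mul(Z, p)), p) = Mul(p, Add(Z, Mul(Z, p))))
Pow(Function('L')(967, -458), -1) = Pow(Mul(-458, 967, Add(1, 967)), -1) = Pow(Mul(-458, 967, 968), -1) = Pow(-428713648, -1) = Rational(-1, 428713648)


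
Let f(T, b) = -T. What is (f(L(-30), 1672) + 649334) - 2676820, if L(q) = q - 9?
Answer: -2027447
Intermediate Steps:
L(q) = -9 + q
(f(L(-30), 1672) + 649334) - 2676820 = (-(-9 - 30) + 649334) - 2676820 = (-1*(-39) + 649334) - 2676820 = (39 + 649334) - 2676820 = 649373 - 2676820 = -2027447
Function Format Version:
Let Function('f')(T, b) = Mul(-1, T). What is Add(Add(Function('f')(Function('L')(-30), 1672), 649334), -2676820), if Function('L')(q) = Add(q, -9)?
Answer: -2027447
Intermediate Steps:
Function('L')(q) = Add(-9, q)
Add(Add(Function('f')(Function('L')(-30), 1672), 649334), -2676820) = Add(Add(Mul(-1, Add(-9, -30)), 649334), -2676820) = Add(Add(Mul(-1, -39), 649334), -2676820) = Add(Add(39, 649334), -2676820) = Add(649373, -2676820) = -2027447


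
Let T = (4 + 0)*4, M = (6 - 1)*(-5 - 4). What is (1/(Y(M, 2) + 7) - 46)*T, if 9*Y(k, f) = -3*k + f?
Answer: -18382/25 ≈ -735.28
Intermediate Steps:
M = -45 (M = 5*(-9) = -45)
T = 16 (T = 4*4 = 16)
Y(k, f) = -k/3 + f/9 (Y(k, f) = (-3*k + f)/9 = (f - 3*k)/9 = -k/3 + f/9)
(1/(Y(M, 2) + 7) - 46)*T = (1/((-⅓*(-45) + (⅑)*2) + 7) - 46)*16 = (1/((15 + 2/9) + 7) - 46)*16 = (1/(137/9 + 7) - 46)*16 = (1/(200/9) - 46)*16 = (9/200 - 46)*16 = -9191/200*16 = -18382/25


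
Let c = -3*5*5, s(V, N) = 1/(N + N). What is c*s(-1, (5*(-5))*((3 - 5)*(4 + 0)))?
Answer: -3/16 ≈ -0.18750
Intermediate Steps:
s(V, N) = 1/(2*N)
c = -75 (c = -15*5 = -75)
c*s(-1, (5*(-5))*((3 - 5)*(4 + 0))) = -75/(2*((5*(-5))*((3 - 5)*(4 + 0)))) = -75/(2*((-(-50)*4))) = -75/(2*((-25*(-8)))) = -75/(2*200) = -75*1/400 = -3/16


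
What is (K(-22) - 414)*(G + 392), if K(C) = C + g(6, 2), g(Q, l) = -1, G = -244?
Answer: -64676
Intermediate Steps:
K(C) = -1 + C (K(C) = C - 1 = -1 + C)
(K(-22) - 414)*(G + 392) = ((-1 - 22) - 414)*(-244 + 392) = (-23 - 414)*148 = -437*148 = -64676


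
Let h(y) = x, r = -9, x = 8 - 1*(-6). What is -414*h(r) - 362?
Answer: -6158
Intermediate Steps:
x = 14 (x = 8 + 6 = 14)
h(y) = 14
-414*h(r) - 362 = -414*14 - 362 = -5796 - 362 = -6158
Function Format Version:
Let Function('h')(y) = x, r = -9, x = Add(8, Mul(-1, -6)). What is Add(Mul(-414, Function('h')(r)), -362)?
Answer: -6158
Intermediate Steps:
x = 14 (x = Add(8, 6) = 14)
Function('h')(y) = 14
Add(Mul(-414, Function('h')(r)), -362) = Add(Mul(-414, 14), -362) = Add(-5796, -362) = -6158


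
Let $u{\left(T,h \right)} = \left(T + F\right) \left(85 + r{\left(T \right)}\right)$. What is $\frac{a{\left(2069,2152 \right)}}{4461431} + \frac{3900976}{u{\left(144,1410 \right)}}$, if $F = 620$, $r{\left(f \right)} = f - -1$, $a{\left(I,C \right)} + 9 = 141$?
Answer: $\frac{2175494806462}{97995331915} \approx 22.2$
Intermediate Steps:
$a{\left(I,C \right)} = 132$ ($a{\left(I,C \right)} = -9 + 141 = 132$)
$r{\left(f \right)} = 1 + f$ ($r{\left(f \right)} = f + 1 = 1 + f$)
$u{\left(T,h \right)} = \left(86 + T\right) \left(620 + T\right)$ ($u{\left(T,h \right)} = \left(T + 620\right) \left(85 + \left(1 + T\right)\right) = \left(620 + T\right) \left(86 + T\right) = \left(86 + T\right) \left(620 + T\right)$)
$\frac{a{\left(2069,2152 \right)}}{4461431} + \frac{3900976}{u{\left(144,1410 \right)}} = \frac{132}{4461431} + \frac{3900976}{53320 + 144^{2} + 706 \cdot 144} = 132 \cdot \frac{1}{4461431} + \frac{3900976}{53320 + 20736 + 101664} = \frac{132}{4461431} + \frac{3900976}{175720} = \frac{132}{4461431} + 3900976 \cdot \frac{1}{175720} = \frac{132}{4461431} + \frac{487622}{21965} = \frac{2175494806462}{97995331915}$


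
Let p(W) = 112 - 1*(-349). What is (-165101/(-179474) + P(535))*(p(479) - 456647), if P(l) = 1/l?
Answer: -20188171343337/48009295 ≈ -4.2051e+5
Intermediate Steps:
p(W) = 461 (p(W) = 112 + 349 = 461)
(-165101/(-179474) + P(535))*(p(479) - 456647) = (-165101/(-179474) + 1/535)*(461 - 456647) = (-165101*(-1/179474) + 1/535)*(-456186) = (165101/179474 + 1/535)*(-456186) = (88508509/96018590)*(-456186) = -20188171343337/48009295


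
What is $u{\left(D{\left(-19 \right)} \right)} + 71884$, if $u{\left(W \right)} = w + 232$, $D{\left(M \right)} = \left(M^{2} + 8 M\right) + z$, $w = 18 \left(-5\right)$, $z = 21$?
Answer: $72026$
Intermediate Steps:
$w = -90$
$D{\left(M \right)} = 21 + M^{2} + 8 M$ ($D{\left(M \right)} = \left(M^{2} + 8 M\right) + 21 = 21 + M^{2} + 8 M$)
$u{\left(W \right)} = 142$ ($u{\left(W \right)} = -90 + 232 = 142$)
$u{\left(D{\left(-19 \right)} \right)} + 71884 = 142 + 71884 = 72026$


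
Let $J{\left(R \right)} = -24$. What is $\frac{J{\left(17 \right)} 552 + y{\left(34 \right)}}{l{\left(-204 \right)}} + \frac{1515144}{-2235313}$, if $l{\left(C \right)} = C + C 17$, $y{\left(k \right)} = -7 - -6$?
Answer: $\frac{1414826657}{482827608} \approx 2.9303$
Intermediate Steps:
$y{\left(k \right)} = -1$ ($y{\left(k \right)} = -7 + 6 = -1$)
$l{\left(C \right)} = 18 C$ ($l{\left(C \right)} = C + 17 C = 18 C$)
$\frac{J{\left(17 \right)} 552 + y{\left(34 \right)}}{l{\left(-204 \right)}} + \frac{1515144}{-2235313} = \frac{\left(-24\right) 552 - 1}{18 \left(-204\right)} + \frac{1515144}{-2235313} = \frac{-13248 - 1}{-3672} + 1515144 \left(- \frac{1}{2235313}\right) = \left(-13249\right) \left(- \frac{1}{3672}\right) - \frac{1515144}{2235313} = \frac{13249}{3672} - \frac{1515144}{2235313} = \frac{1414826657}{482827608}$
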